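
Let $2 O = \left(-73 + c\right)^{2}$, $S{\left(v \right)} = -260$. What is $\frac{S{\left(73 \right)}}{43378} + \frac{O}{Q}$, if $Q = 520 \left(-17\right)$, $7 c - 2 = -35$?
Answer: $- \frac{24011682}{69079465} \approx -0.3476$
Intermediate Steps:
$c = - \frac{33}{7}$ ($c = \frac{2}{7} + \frac{1}{7} \left(-35\right) = \frac{2}{7} - 5 = - \frac{33}{7} \approx -4.7143$)
$Q = -8840$
$O = \frac{147968}{49}$ ($O = \frac{\left(-73 - \frac{33}{7}\right)^{2}}{2} = \frac{\left(- \frac{544}{7}\right)^{2}}{2} = \frac{1}{2} \cdot \frac{295936}{49} = \frac{147968}{49} \approx 3019.8$)
$\frac{S{\left(73 \right)}}{43378} + \frac{O}{Q} = - \frac{260}{43378} + \frac{147968}{49 \left(-8840\right)} = \left(-260\right) \frac{1}{43378} + \frac{147968}{49} \left(- \frac{1}{8840}\right) = - \frac{130}{21689} - \frac{1088}{3185} = - \frac{24011682}{69079465}$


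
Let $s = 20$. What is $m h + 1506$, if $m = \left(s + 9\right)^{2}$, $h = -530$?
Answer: $-444224$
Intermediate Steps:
$m = 841$ ($m = \left(20 + 9\right)^{2} = 29^{2} = 841$)
$m h + 1506 = 841 \left(-530\right) + 1506 = -445730 + 1506 = -444224$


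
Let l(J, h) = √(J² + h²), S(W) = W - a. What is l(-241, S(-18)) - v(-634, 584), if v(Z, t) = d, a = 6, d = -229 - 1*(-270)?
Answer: -41 + √58657 ≈ 201.19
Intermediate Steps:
d = 41 (d = -229 + 270 = 41)
v(Z, t) = 41
S(W) = -6 + W (S(W) = W - 1*6 = W - 6 = -6 + W)
l(-241, S(-18)) - v(-634, 584) = √((-241)² + (-6 - 18)²) - 1*41 = √(58081 + (-24)²) - 41 = √(58081 + 576) - 41 = √58657 - 41 = -41 + √58657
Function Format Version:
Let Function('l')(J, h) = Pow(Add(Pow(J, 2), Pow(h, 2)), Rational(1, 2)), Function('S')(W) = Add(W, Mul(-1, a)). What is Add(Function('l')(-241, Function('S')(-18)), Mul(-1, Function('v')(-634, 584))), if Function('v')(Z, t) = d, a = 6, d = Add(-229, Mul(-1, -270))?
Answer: Add(-41, Pow(58657, Rational(1, 2))) ≈ 201.19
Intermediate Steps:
d = 41 (d = Add(-229, 270) = 41)
Function('v')(Z, t) = 41
Function('S')(W) = Add(-6, W) (Function('S')(W) = Add(W, Mul(-1, 6)) = Add(W, -6) = Add(-6, W))
Add(Function('l')(-241, Function('S')(-18)), Mul(-1, Function('v')(-634, 584))) = Add(Pow(Add(Pow(-241, 2), Pow(Add(-6, -18), 2)), Rational(1, 2)), Mul(-1, 41)) = Add(Pow(Add(58081, Pow(-24, 2)), Rational(1, 2)), -41) = Add(Pow(Add(58081, 576), Rational(1, 2)), -41) = Add(Pow(58657, Rational(1, 2)), -41) = Add(-41, Pow(58657, Rational(1, 2)))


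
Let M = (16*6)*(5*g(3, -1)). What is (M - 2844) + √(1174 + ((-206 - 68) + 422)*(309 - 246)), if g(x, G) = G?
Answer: -3324 + √10498 ≈ -3221.5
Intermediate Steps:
M = -480 (M = (16*6)*(5*(-1)) = 96*(-5) = -480)
(M - 2844) + √(1174 + ((-206 - 68) + 422)*(309 - 246)) = (-480 - 2844) + √(1174 + ((-206 - 68) + 422)*(309 - 246)) = -3324 + √(1174 + (-274 + 422)*63) = -3324 + √(1174 + 148*63) = -3324 + √(1174 + 9324) = -3324 + √10498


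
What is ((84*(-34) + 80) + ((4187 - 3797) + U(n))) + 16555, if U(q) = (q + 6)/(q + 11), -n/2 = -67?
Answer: 410929/29 ≈ 14170.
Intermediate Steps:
n = 134 (n = -2*(-67) = 134)
U(q) = (6 + q)/(11 + q)
((84*(-34) + 80) + ((4187 - 3797) + U(n))) + 16555 = ((84*(-34) + 80) + ((4187 - 3797) + (6 + 134)/(11 + 134))) + 16555 = ((-2856 + 80) + (390 + 140/145)) + 16555 = (-2776 + (390 + (1/145)*140)) + 16555 = (-2776 + (390 + 28/29)) + 16555 = (-2776 + 11338/29) + 16555 = -69166/29 + 16555 = 410929/29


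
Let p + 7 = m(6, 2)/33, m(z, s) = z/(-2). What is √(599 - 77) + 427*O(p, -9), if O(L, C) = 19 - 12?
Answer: 2989 + 3*√58 ≈ 3011.8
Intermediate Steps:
m(z, s) = -z/2 (m(z, s) = z*(-½) = -z/2)
p = -78/11 (p = -7 - ½*6/33 = -7 - 3*1/33 = -7 - 1/11 = -78/11 ≈ -7.0909)
O(L, C) = 7
√(599 - 77) + 427*O(p, -9) = √(599 - 77) + 427*7 = √522 + 2989 = 3*√58 + 2989 = 2989 + 3*√58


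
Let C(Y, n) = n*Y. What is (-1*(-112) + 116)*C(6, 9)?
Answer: 12312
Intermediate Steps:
C(Y, n) = Y*n
(-1*(-112) + 116)*C(6, 9) = (-1*(-112) + 116)*(6*9) = (112 + 116)*54 = 228*54 = 12312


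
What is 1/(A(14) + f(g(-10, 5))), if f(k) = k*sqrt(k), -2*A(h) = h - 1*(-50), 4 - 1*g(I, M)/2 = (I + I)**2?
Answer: I/(16*(-2*I + 297*sqrt(22))) ≈ -6.4413e-8 + 4.4865e-5*I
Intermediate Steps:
g(I, M) = 8 - 8*I**2 (g(I, M) = 8 - 2*(I + I)**2 = 8 - 2*4*I**2 = 8 - 8*I**2)
A(h) = -25 - h/2 (A(h) = -(h - 1*(-50))/2 = -(h + 50)/2 = -(50 + h)/2 = -25 - h/2)
f(k) = k**(3/2)
1/(A(14) + f(g(-10, 5))) = 1/((-25 - 1/2*14) + (8 - 8*(-10)**2)**(3/2)) = 1/((-25 - 7) + (8 - 8*100)**(3/2)) = 1/(-32 + (8 - 800)**(3/2)) = 1/(-32 + (-792)**(3/2)) = 1/(-32 - 4752*I*sqrt(22))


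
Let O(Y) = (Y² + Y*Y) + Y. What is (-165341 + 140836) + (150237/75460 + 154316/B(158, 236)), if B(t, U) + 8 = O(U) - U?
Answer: -3677447217497/150089940 ≈ -24502.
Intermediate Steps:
O(Y) = Y + 2*Y² (O(Y) = (Y² + Y²) + Y = 2*Y² + Y = Y + 2*Y²)
B(t, U) = -8 - U + U*(1 + 2*U) (B(t, U) = -8 + (U*(1 + 2*U) - U) = -8 + (-U + U*(1 + 2*U)) = -8 - U + U*(1 + 2*U))
(-165341 + 140836) + (150237/75460 + 154316/B(158, 236)) = (-165341 + 140836) + (150237/75460 + 154316/(-8 + 2*236²)) = -24505 + (150237*(1/75460) + 154316/(-8 + 2*55696)) = -24505 + (150237/75460 + 154316/(-8 + 111392)) = -24505 + (150237/75460 + 154316/111384) = -24505 + (150237/75460 + 154316*(1/111384)) = -24505 + (150237/75460 + 38579/27846) = -24505 + 506762203/150089940 = -3677447217497/150089940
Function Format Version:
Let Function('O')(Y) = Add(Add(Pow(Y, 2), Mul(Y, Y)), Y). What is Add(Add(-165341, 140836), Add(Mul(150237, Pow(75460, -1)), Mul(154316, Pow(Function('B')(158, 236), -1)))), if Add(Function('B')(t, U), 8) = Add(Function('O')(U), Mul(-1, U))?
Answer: Rational(-3677447217497, 150089940) ≈ -24502.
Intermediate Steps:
Function('O')(Y) = Add(Y, Mul(2, Pow(Y, 2))) (Function('O')(Y) = Add(Add(Pow(Y, 2), Pow(Y, 2)), Y) = Add(Mul(2, Pow(Y, 2)), Y) = Add(Y, Mul(2, Pow(Y, 2))))
Function('B')(t, U) = Add(-8, Mul(-1, U), Mul(U, Add(1, Mul(2, U)))) (Function('B')(t, U) = Add(-8, Add(Mul(U, Add(1, Mul(2, U))), Mul(-1, U))) = Add(-8, Add(Mul(-1, U), Mul(U, Add(1, Mul(2, U))))) = Add(-8, Mul(-1, U), Mul(U, Add(1, Mul(2, U)))))
Add(Add(-165341, 140836), Add(Mul(150237, Pow(75460, -1)), Mul(154316, Pow(Function('B')(158, 236), -1)))) = Add(Add(-165341, 140836), Add(Mul(150237, Pow(75460, -1)), Mul(154316, Pow(Add(-8, Mul(2, Pow(236, 2))), -1)))) = Add(-24505, Add(Mul(150237, Rational(1, 75460)), Mul(154316, Pow(Add(-8, Mul(2, 55696)), -1)))) = Add(-24505, Add(Rational(150237, 75460), Mul(154316, Pow(Add(-8, 111392), -1)))) = Add(-24505, Add(Rational(150237, 75460), Mul(154316, Pow(111384, -1)))) = Add(-24505, Add(Rational(150237, 75460), Mul(154316, Rational(1, 111384)))) = Add(-24505, Add(Rational(150237, 75460), Rational(38579, 27846))) = Add(-24505, Rational(506762203, 150089940)) = Rational(-3677447217497, 150089940)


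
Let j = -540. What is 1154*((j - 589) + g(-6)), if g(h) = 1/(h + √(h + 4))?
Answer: -24757916/19 - 577*I*√2/19 ≈ -1.303e+6 - 42.947*I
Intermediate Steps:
g(h) = 1/(h + √(4 + h))
1154*((j - 589) + g(-6)) = 1154*((-540 - 589) + 1/(-6 + √(4 - 6))) = 1154*(-1129 + 1/(-6 + √(-2))) = 1154*(-1129 + 1/(-6 + I*√2)) = -1302866 + 1154/(-6 + I*√2)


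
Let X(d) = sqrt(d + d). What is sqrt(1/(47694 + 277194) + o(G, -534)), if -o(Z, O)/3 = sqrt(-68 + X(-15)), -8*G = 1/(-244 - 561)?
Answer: sqrt(81222 - 79164159408*sqrt(-68 + I*sqrt(30)))/162444 ≈ 3.4484 - 3.5899*I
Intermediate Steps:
X(d) = sqrt(2)*sqrt(d) (X(d) = sqrt(2*d) = sqrt(2)*sqrt(d))
G = 1/6440 (G = -1/(8*(-244 - 561)) = -1/8/(-805) = -1/8*(-1/805) = 1/6440 ≈ 0.00015528)
o(Z, O) = -3*sqrt(-68 + I*sqrt(30)) (o(Z, O) = -3*sqrt(-68 + sqrt(2)*sqrt(-15)) = -3*sqrt(-68 + sqrt(2)*(I*sqrt(15))) = -3*sqrt(-68 + I*sqrt(30)))
sqrt(1/(47694 + 277194) + o(G, -534)) = sqrt(1/(47694 + 277194) - 3*sqrt(-68 + I*sqrt(30))) = sqrt(1/324888 - 3*sqrt(-68 + I*sqrt(30)))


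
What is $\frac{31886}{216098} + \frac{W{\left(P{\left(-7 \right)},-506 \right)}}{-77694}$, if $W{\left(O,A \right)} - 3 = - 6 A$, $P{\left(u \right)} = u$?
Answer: $\frac{303438177}{2798253002} \approx 0.10844$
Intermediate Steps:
$W{\left(O,A \right)} = 3 - 6 A$
$\frac{31886}{216098} + \frac{W{\left(P{\left(-7 \right)},-506 \right)}}{-77694} = \frac{31886}{216098} + \frac{3 - -3036}{-77694} = 31886 \cdot \frac{1}{216098} + \left(3 + 3036\right) \left(- \frac{1}{77694}\right) = \frac{15943}{108049} + 3039 \left(- \frac{1}{77694}\right) = \frac{15943}{108049} - \frac{1013}{25898} = \frac{303438177}{2798253002}$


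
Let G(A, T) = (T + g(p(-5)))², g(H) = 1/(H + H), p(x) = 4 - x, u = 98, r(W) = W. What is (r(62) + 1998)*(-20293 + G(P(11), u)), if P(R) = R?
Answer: -1781749105/81 ≈ -2.1997e+7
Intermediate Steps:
g(H) = 1/(2*H)
G(A, T) = (1/18 + T)² (G(A, T) = (T + 1/(2*(4 - 1*(-5))))² = (T + 1/(2*(4 + 5)))² = (T + (½)/9)² = (T + (½)*(⅑))² = (T + 1/18)² = (1/18 + T)²)
(r(62) + 1998)*(-20293 + G(P(11), u)) = (62 + 1998)*(-20293 + (1 + 18*98)²/324) = 2060*(-20293 + (1 + 1764)²/324) = 2060*(-20293 + (1/324)*1765²) = 2060*(-20293 + (1/324)*3115225) = 2060*(-20293 + 3115225/324) = 2060*(-3459707/324) = -1781749105/81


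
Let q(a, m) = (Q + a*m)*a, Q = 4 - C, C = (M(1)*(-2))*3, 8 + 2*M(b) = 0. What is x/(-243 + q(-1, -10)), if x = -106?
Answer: 106/233 ≈ 0.45494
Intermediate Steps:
M(b) = -4 (M(b) = -4 + (1/2)*0 = -4 + 0 = -4)
C = 24 (C = -4*(-2)*3 = 8*3 = 24)
Q = -20 (Q = 4 - 1*24 = 4 - 24 = -20)
q(a, m) = a*(-20 + a*m) (q(a, m) = (-20 + a*m)*a = a*(-20 + a*m))
x/(-243 + q(-1, -10)) = -106/(-243 - (-20 - 1*(-10))) = -106/(-243 - (-20 + 10)) = -106/(-243 - 1*(-10)) = -106/(-243 + 10) = -106/(-233) = -1/233*(-106) = 106/233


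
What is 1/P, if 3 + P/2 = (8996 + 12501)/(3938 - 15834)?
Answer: -5948/57185 ≈ -0.10401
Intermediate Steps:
P = -57185/5948 (P = -6 + 2*((8996 + 12501)/(3938 - 15834)) = -6 + 2*(21497/(-11896)) = -6 + 2*(21497*(-1/11896)) = -6 + 2*(-21497/11896) = -6 - 21497/5948 = -57185/5948 ≈ -9.6142)
1/P = 1/(-57185/5948) = -5948/57185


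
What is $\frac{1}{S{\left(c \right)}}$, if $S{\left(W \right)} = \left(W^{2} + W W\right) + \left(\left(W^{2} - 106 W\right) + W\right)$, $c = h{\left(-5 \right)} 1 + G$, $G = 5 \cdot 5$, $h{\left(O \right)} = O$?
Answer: $- \frac{1}{900} \approx -0.0011111$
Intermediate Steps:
$G = 25$
$c = 20$ ($c = \left(-5\right) 1 + 25 = -5 + 25 = 20$)
$S{\left(W \right)} = - 105 W + 3 W^{2}$ ($S{\left(W \right)} = \left(W^{2} + W^{2}\right) + \left(W^{2} - 105 W\right) = 2 W^{2} + \left(W^{2} - 105 W\right) = - 105 W + 3 W^{2}$)
$\frac{1}{S{\left(c \right)}} = \frac{1}{3 \cdot 20 \left(-35 + 20\right)} = \frac{1}{3 \cdot 20 \left(-15\right)} = \frac{1}{-900} = - \frac{1}{900}$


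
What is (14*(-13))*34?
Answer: -6188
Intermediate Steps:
(14*(-13))*34 = -182*34 = -6188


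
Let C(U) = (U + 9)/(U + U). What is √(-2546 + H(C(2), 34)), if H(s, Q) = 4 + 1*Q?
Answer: 2*I*√627 ≈ 50.08*I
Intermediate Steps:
C(U) = (9 + U)/(2*U) (C(U) = (9 + U)/((2*U)) = (9 + U)*(1/(2*U)) = (9 + U)/(2*U))
H(s, Q) = 4 + Q
√(-2546 + H(C(2), 34)) = √(-2546 + (4 + 34)) = √(-2546 + 38) = √(-2508) = 2*I*√627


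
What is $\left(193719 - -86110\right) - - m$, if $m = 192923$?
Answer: $472752$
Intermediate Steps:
$\left(193719 - -86110\right) - - m = \left(193719 - -86110\right) - \left(-1\right) 192923 = \left(193719 + 86110\right) - -192923 = 279829 + 192923 = 472752$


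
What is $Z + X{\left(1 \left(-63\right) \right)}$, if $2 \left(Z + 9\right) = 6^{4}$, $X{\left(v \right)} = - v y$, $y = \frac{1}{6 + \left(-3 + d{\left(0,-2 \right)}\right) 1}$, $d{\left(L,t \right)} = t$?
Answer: $702$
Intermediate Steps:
$y = 1$ ($y = \frac{1}{6 + \left(-3 - 2\right) 1} = \frac{1}{6 - 5} = 1^{-1} = 1$)
$X{\left(v \right)} = - v$ ($X{\left(v \right)} = - v 1 = - v$)
$Z = 639$ ($Z = -9 + \frac{6^{4}}{2} = -9 + \frac{1}{2} \cdot 1296 = -9 + 648 = 639$)
$Z + X{\left(1 \left(-63\right) \right)} = 639 - 1 \left(-63\right) = 639 - -63 = 639 + 63 = 702$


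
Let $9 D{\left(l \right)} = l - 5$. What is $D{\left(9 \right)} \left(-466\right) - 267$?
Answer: $- \frac{4267}{9} \approx -474.11$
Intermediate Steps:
$D{\left(l \right)} = - \frac{5}{9} + \frac{l}{9}$ ($D{\left(l \right)} = \frac{l - 5}{9} = \frac{-5 + l}{9} = - \frac{5}{9} + \frac{l}{9}$)
$D{\left(9 \right)} \left(-466\right) - 267 = \left(- \frac{5}{9} + \frac{1}{9} \cdot 9\right) \left(-466\right) - 267 = \left(- \frac{5}{9} + 1\right) \left(-466\right) - 267 = \frac{4}{9} \left(-466\right) - 267 = - \frac{1864}{9} - 267 = - \frac{4267}{9}$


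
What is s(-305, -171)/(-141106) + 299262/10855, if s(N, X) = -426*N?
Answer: 20408636811/765852815 ≈ 26.648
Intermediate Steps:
s(-305, -171)/(-141106) + 299262/10855 = -426*(-305)/(-141106) + 299262/10855 = 129930*(-1/141106) + 299262*(1/10855) = -64965/70553 + 299262/10855 = 20408636811/765852815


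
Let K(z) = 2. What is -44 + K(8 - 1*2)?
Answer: -42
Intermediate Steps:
-44 + K(8 - 1*2) = -44 + 2 = -42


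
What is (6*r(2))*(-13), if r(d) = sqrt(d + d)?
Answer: -156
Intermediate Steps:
r(d) = sqrt(2)*sqrt(d) (r(d) = sqrt(2*d) = sqrt(2)*sqrt(d))
(6*r(2))*(-13) = (6*(sqrt(2)*sqrt(2)))*(-13) = (6*2)*(-13) = 12*(-13) = -156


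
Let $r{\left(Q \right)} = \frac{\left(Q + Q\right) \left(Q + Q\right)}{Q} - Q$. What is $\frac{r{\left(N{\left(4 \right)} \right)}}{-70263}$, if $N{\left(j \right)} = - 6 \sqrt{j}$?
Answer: $\frac{4}{7807} \approx 0.00051236$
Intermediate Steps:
$r{\left(Q \right)} = 3 Q$ ($r{\left(Q \right)} = \frac{2 Q 2 Q}{Q} - Q = \frac{4 Q^{2}}{Q} - Q = 4 Q - Q = 3 Q$)
$\frac{r{\left(N{\left(4 \right)} \right)}}{-70263} = \frac{3 \left(- 6 \sqrt{4}\right)}{-70263} = 3 \left(\left(-6\right) 2\right) \left(- \frac{1}{70263}\right) = 3 \left(-12\right) \left(- \frac{1}{70263}\right) = \left(-36\right) \left(- \frac{1}{70263}\right) = \frac{4}{7807}$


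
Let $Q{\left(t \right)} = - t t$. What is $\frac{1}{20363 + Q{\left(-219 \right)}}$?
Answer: $- \frac{1}{27598} \approx -3.6235 \cdot 10^{-5}$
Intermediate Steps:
$Q{\left(t \right)} = - t^{2}$
$\frac{1}{20363 + Q{\left(-219 \right)}} = \frac{1}{20363 - \left(-219\right)^{2}} = \frac{1}{20363 - 47961} = \frac{1}{-27598} = - \frac{1}{27598}$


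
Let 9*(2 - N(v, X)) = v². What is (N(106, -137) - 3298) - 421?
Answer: -44689/9 ≈ -4965.4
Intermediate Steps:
N(v, X) = 2 - v²/9
(N(106, -137) - 3298) - 421 = ((2 - ⅑*106²) - 3298) - 421 = ((2 - ⅑*11236) - 3298) - 421 = ((2 - 11236/9) - 3298) - 421 = (-11218/9 - 3298) - 421 = -40900/9 - 421 = -44689/9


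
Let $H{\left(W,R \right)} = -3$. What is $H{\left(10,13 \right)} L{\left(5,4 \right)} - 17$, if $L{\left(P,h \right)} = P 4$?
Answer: $-77$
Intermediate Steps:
$L{\left(P,h \right)} = 4 P$
$H{\left(10,13 \right)} L{\left(5,4 \right)} - 17 = - 3 \cdot 4 \cdot 5 - 17 = \left(-3\right) 20 - 17 = -60 - 17 = -77$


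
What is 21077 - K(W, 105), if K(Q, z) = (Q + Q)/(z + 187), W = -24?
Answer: 1538633/73 ≈ 21077.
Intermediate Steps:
K(Q, z) = 2*Q/(187 + z) (K(Q, z) = (2*Q)/(187 + z) = 2*Q/(187 + z))
21077 - K(W, 105) = 21077 - 2*(-24)/(187 + 105) = 21077 - 2*(-24)/292 = 21077 - 1*(-12/73) = 21077 + 12/73 = 1538633/73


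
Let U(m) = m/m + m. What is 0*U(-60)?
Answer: 0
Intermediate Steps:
U(m) = 1 + m
0*U(-60) = 0*(1 - 60) = 0*(-59) = 0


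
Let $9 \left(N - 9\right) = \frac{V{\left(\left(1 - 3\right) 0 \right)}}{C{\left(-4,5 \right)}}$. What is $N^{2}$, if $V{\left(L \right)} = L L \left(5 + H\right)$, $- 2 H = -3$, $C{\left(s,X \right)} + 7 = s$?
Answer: $81$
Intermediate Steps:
$C{\left(s,X \right)} = -7 + s$
$H = \frac{3}{2}$ ($H = \left(- \frac{1}{2}\right) \left(-3\right) = \frac{3}{2} \approx 1.5$)
$V{\left(L \right)} = \frac{13 L^{2}}{2}$ ($V{\left(L \right)} = L L \left(5 + \frac{3}{2}\right) = L^{2} \cdot \frac{13}{2} = \frac{13 L^{2}}{2}$)
$N = 9$ ($N = 9 + \frac{\frac{13 \left(\left(1 - 3\right) 0\right)^{2}}{2} \frac{1}{-7 - 4}}{9} = 9 + \frac{\frac{13 \left(\left(-2\right) 0\right)^{2}}{2} \frac{1}{-11}}{9} = 9 + \frac{\frac{13 \cdot 0^{2}}{2} \left(- \frac{1}{11}\right)}{9} = 9 + \frac{\frac{13}{2} \cdot 0 \left(- \frac{1}{11}\right)}{9} = 9 + \frac{0 \left(- \frac{1}{11}\right)}{9} = 9 + \frac{1}{9} \cdot 0 = 9 + 0 = 9$)
$N^{2} = 9^{2} = 81$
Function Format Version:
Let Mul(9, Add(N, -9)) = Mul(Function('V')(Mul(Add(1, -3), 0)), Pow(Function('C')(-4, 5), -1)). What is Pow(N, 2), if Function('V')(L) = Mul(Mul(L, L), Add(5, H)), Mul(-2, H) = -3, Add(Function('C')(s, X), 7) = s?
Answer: 81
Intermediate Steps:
Function('C')(s, X) = Add(-7, s)
H = Rational(3, 2) (H = Mul(Rational(-1, 2), -3) = Rational(3, 2) ≈ 1.5000)
Function('V')(L) = Mul(Rational(13, 2), Pow(L, 2)) (Function('V')(L) = Mul(Mul(L, L), Add(5, Rational(3, 2))) = Mul(Pow(L, 2), Rational(13, 2)) = Mul(Rational(13, 2), Pow(L, 2)))
N = 9 (N = Add(9, Mul(Rational(1, 9), Mul(Mul(Rational(13, 2), Pow(Mul(Add(1, -3), 0), 2)), Pow(Add(-7, -4), -1)))) = Add(9, Mul(Rational(1, 9), Mul(Mul(Rational(13, 2), Pow(Mul(-2, 0), 2)), Pow(-11, -1)))) = Add(9, Mul(Rational(1, 9), Mul(Mul(Rational(13, 2), Pow(0, 2)), Rational(-1, 11)))) = Add(9, Mul(Rational(1, 9), Mul(Mul(Rational(13, 2), 0), Rational(-1, 11)))) = Add(9, Mul(Rational(1, 9), Mul(0, Rational(-1, 11)))) = Add(9, Mul(Rational(1, 9), 0)) = Add(9, 0) = 9)
Pow(N, 2) = Pow(9, 2) = 81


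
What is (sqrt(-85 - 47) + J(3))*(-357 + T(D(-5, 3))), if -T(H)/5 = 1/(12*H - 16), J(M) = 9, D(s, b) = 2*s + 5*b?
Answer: -141417/44 - 15713*I*sqrt(33)/22 ≈ -3214.0 - 4102.9*I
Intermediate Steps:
T(H) = -5/(-16 + 12*H) (T(H) = -5/(12*H - 16) = -5/(-16 + 12*H))
(sqrt(-85 - 47) + J(3))*(-357 + T(D(-5, 3))) = (sqrt(-85 - 47) + 9)*(-357 - 5/(-16 + 12*(2*(-5) + 5*3))) = (sqrt(-132) + 9)*(-357 - 5/(-16 + 12*(-10 + 15))) = (2*I*sqrt(33) + 9)*(-357 - 5/(-16 + 12*5)) = (9 + 2*I*sqrt(33))*(-357 - 5/(-16 + 60)) = (9 + 2*I*sqrt(33))*(-357 - 5/44) = (9 + 2*I*sqrt(33))*(-15713/44) = -141417/44 - 15713*I*sqrt(33)/22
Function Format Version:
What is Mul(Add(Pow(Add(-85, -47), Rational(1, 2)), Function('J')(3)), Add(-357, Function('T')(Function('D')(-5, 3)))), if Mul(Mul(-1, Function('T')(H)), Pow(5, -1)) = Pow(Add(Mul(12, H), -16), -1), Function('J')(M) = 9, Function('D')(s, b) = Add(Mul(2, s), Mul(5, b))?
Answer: Add(Rational(-141417, 44), Mul(Rational(-15713, 22), I, Pow(33, Rational(1, 2)))) ≈ Add(-3214.0, Mul(-4102.9, I))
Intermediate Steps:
Function('T')(H) = Mul(-5, Pow(Add(-16, Mul(12, H)), -1)) (Function('T')(H) = Mul(-5, Pow(Add(Mul(12, H), -16), -1)) = Mul(-5, Pow(Add(-16, Mul(12, H)), -1)))
Mul(Add(Pow(Add(-85, -47), Rational(1, 2)), Function('J')(3)), Add(-357, Function('T')(Function('D')(-5, 3)))) = Mul(Add(Pow(Add(-85, -47), Rational(1, 2)), 9), Add(-357, Mul(-5, Pow(Add(-16, Mul(12, Add(Mul(2, -5), Mul(5, 3)))), -1)))) = Mul(Add(Pow(-132, Rational(1, 2)), 9), Add(-357, Mul(-5, Pow(Add(-16, Mul(12, Add(-10, 15))), -1)))) = Mul(Add(Mul(2, I, Pow(33, Rational(1, 2))), 9), Add(-357, Mul(-5, Pow(Add(-16, Mul(12, 5)), -1)))) = Mul(Add(9, Mul(2, I, Pow(33, Rational(1, 2)))), Add(-357, Mul(-5, Pow(Add(-16, 60), -1)))) = Mul(Add(9, Mul(2, I, Pow(33, Rational(1, 2)))), Add(-357, Mul(-5, Pow(44, -1)))) = Mul(Add(9, Mul(2, I, Pow(33, Rational(1, 2)))), Add(-357, Mul(-5, Rational(1, 44)))) = Mul(Add(9, Mul(2, I, Pow(33, Rational(1, 2)))), Add(-357, Rational(-5, 44))) = Mul(Add(9, Mul(2, I, Pow(33, Rational(1, 2)))), Rational(-15713, 44)) = Add(Rational(-141417, 44), Mul(Rational(-15713, 22), I, Pow(33, Rational(1, 2))))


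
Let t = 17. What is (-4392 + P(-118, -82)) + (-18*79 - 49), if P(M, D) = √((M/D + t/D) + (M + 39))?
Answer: -5863 + I*√522914/82 ≈ -5863.0 + 8.8186*I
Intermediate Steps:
P(M, D) = √(39 + M + 17/D + M/D) (P(M, D) = √((M/D + 17/D) + (M + 39)) = √((17/D + M/D) + (39 + M)) = √(39 + M + 17/D + M/D))
(-4392 + P(-118, -82)) + (-18*79 - 49) = (-4392 + √((17 - 118 - 82*(39 - 118))/(-82))) + (-18*79 - 49) = (-4392 + √(-(17 - 118 - 82*(-79))/82)) + (-1422 - 49) = (-4392 + √(-(17 - 118 + 6478)/82)) - 1471 = (-4392 + √(-1/82*6377)) - 1471 = (-4392 + √(-6377/82)) - 1471 = (-4392 + I*√522914/82) - 1471 = -5863 + I*√522914/82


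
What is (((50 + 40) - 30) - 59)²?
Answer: 1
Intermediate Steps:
(((50 + 40) - 30) - 59)² = ((90 - 30) - 59)² = (60 - 59)² = 1² = 1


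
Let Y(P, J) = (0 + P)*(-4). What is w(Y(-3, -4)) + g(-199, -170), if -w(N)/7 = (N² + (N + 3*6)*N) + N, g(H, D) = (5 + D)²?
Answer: 23613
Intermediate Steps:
Y(P, J) = -4*P (Y(P, J) = P*(-4) = -4*P)
w(N) = -7*N - 7*N² - 7*N*(18 + N) (w(N) = -7*((N² + (N + 3*6)*N) + N) = -7*((N² + (N + 18)*N) + N) = -7*((N² + (18 + N)*N) + N) = -7*((N² + N*(18 + N)) + N) = -7*(N + N² + N*(18 + N)) = -7*N - 7*N² - 7*N*(18 + N))
w(Y(-3, -4)) + g(-199, -170) = -7*(-4*(-3))*(19 + 2*(-4*(-3))) + (5 - 170)² = -7*12*(19 + 2*12) + (-165)² = -7*12*(19 + 24) + 27225 = -7*12*43 + 27225 = -3612 + 27225 = 23613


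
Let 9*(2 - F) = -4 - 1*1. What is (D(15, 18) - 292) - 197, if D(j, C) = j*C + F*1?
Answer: -1948/9 ≈ -216.44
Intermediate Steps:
F = 23/9 (F = 2 - (-4 - 1*1)/9 = 2 - (-4 - 1)/9 = 2 - ⅑*(-5) = 2 + 5/9 = 23/9 ≈ 2.5556)
D(j, C) = 23/9 + C*j (D(j, C) = j*C + (23/9)*1 = C*j + 23/9 = 23/9 + C*j)
(D(15, 18) - 292) - 197 = ((23/9 + 18*15) - 292) - 197 = ((23/9 + 270) - 292) - 197 = (2453/9 - 292) - 197 = -175/9 - 197 = -1948/9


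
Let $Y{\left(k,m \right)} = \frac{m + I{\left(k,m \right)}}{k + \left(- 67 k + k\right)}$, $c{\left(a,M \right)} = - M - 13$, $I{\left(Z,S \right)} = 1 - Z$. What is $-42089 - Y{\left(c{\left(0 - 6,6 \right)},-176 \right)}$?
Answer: $- \frac{3998443}{95} \approx -42089.0$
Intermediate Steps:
$c{\left(a,M \right)} = -13 - M$
$Y{\left(k,m \right)} = - \frac{1 + m - k}{65 k}$ ($Y{\left(k,m \right)} = \frac{m - \left(-1 + k\right)}{k + \left(- 67 k + k\right)} = \frac{1 + m - k}{k - 66 k} = \frac{1 + m - k}{\left(-65\right) k} = \left(1 + m - k\right) \left(- \frac{1}{65 k}\right) = - \frac{1 + m - k}{65 k}$)
$-42089 - Y{\left(c{\left(0 - 6,6 \right)},-176 \right)} = -42089 - \frac{-1 - 19 - -176}{65 \left(-13 - 6\right)} = -42089 - \frac{-1 - 19 + 176}{65 \left(-13 - 6\right)} = -42089 - \frac{-1 - 19 + 176}{65 \left(-19\right)} = -42089 - \frac{1}{65} \left(- \frac{1}{19}\right) 156 = -42089 - - \frac{12}{95} = -42089 + \frac{12}{95} = - \frac{3998443}{95}$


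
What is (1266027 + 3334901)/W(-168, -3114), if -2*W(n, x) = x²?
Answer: -2300464/2424249 ≈ -0.94894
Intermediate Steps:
W(n, x) = -x²/2
(1266027 + 3334901)/W(-168, -3114) = (1266027 + 3334901)/((-½*(-3114)²)) = 4600928/((-½*9696996)) = 4600928/(-4848498) = 4600928*(-1/4848498) = -2300464/2424249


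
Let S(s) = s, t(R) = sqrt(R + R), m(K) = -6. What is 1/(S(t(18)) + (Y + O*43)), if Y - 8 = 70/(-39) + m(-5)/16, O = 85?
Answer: 312/1144051 ≈ 0.00027271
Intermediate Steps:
t(R) = sqrt(2)*sqrt(R) (t(R) = sqrt(2*R) = sqrt(2)*sqrt(R))
Y = 1819/312 (Y = 8 + (70/(-39) - 6/16) = 8 + (70*(-1/39) - 6*1/16) = 8 + (-70/39 - 3/8) = 8 - 677/312 = 1819/312 ≈ 5.8301)
1/(S(t(18)) + (Y + O*43)) = 1/(sqrt(2)*sqrt(18) + (1819/312 + 85*43)) = 1/(sqrt(2)*(3*sqrt(2)) + (1819/312 + 3655)) = 1/(6 + 1142179/312) = 1/(1144051/312) = 312/1144051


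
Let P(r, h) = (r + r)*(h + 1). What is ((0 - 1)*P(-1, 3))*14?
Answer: 112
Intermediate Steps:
P(r, h) = 2*r*(1 + h) (P(r, h) = (2*r)*(1 + h) = 2*r*(1 + h))
((0 - 1)*P(-1, 3))*14 = ((0 - 1)*(2*(-1)*(1 + 3)))*14 = -2*(-1)*4*14 = -1*(-8)*14 = 8*14 = 112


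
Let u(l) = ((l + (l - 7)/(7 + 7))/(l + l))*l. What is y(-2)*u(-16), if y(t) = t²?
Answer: -247/7 ≈ -35.286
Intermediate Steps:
u(l) = -¼ + 15*l/28 (u(l) = ((l + (-7 + l)/14)/((2*l)))*l = ((l + (-7 + l)*(1/14))*(1/(2*l)))*l = ((l + (-½ + l/14))*(1/(2*l)))*l = ((-½ + 15*l/14)*(1/(2*l)))*l = ((-½ + 15*l/14)/(2*l))*l = -¼ + 15*l/28)
y(-2)*u(-16) = (-2)²*(-¼ + (15/28)*(-16)) = 4*(-¼ - 60/7) = 4*(-247/28) = -247/7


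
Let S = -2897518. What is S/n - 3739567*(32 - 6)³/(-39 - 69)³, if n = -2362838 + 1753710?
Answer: 48124495755181/922266648 ≈ 52181.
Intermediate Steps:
n = -609128
S/n - 3739567*(32 - 6)³/(-39 - 69)³ = -2897518/(-609128) - 3739567*(32 - 6)³/(-39 - 69)³ = -2897518*(-1/609128) - 3739567/((-108/26)³) = 111443/23428 - 3739567/((-108*1/26)³) = 111443/23428 - 3739567/((-54/13)³) = 111443/23428 - 3739567/(-157464/2197) = 111443/23428 - 3739567*(-2197/157464) = 111443/23428 + 8215828699/157464 = 48124495755181/922266648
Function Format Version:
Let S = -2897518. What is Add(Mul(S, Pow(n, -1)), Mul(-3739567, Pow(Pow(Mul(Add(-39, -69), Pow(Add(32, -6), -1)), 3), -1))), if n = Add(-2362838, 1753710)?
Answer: Rational(48124495755181, 922266648) ≈ 52181.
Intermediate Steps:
n = -609128
Add(Mul(S, Pow(n, -1)), Mul(-3739567, Pow(Pow(Mul(Add(-39, -69), Pow(Add(32, -6), -1)), 3), -1))) = Add(Mul(-2897518, Pow(-609128, -1)), Mul(-3739567, Pow(Pow(Mul(Add(-39, -69), Pow(Add(32, -6), -1)), 3), -1))) = Add(Mul(-2897518, Rational(-1, 609128)), Mul(-3739567, Pow(Pow(Mul(-108, Pow(26, -1)), 3), -1))) = Add(Rational(111443, 23428), Mul(-3739567, Pow(Pow(Mul(-108, Rational(1, 26)), 3), -1))) = Add(Rational(111443, 23428), Mul(-3739567, Pow(Pow(Rational(-54, 13), 3), -1))) = Add(Rational(111443, 23428), Mul(-3739567, Pow(Rational(-157464, 2197), -1))) = Add(Rational(111443, 23428), Mul(-3739567, Rational(-2197, 157464))) = Add(Rational(111443, 23428), Rational(8215828699, 157464)) = Rational(48124495755181, 922266648)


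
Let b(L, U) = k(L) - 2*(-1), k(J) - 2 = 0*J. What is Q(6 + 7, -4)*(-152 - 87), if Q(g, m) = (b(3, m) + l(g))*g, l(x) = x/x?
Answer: -15535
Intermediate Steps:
k(J) = 2 (k(J) = 2 + 0*J = 2 + 0 = 2)
b(L, U) = 4 (b(L, U) = 2 - 2*(-1) = 2 + 2 = 4)
l(x) = 1
Q(g, m) = 5*g (Q(g, m) = (4 + 1)*g = 5*g)
Q(6 + 7, -4)*(-152 - 87) = (5*(6 + 7))*(-152 - 87) = (5*13)*(-239) = 65*(-239) = -15535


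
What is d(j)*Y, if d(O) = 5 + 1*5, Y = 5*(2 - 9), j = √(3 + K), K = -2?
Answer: -350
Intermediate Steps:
j = 1 (j = √(3 - 2) = √1 = 1)
Y = -35 (Y = 5*(-7) = -35)
d(O) = 10 (d(O) = 5 + 5 = 10)
d(j)*Y = 10*(-35) = -350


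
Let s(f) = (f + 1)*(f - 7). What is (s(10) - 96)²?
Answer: 3969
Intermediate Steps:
s(f) = (1 + f)*(-7 + f)
(s(10) - 96)² = ((-7 + 10² - 6*10) - 96)² = ((-7 + 100 - 60) - 96)² = (33 - 96)² = (-63)² = 3969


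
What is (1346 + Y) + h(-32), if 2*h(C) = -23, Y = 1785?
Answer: 6239/2 ≈ 3119.5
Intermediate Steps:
h(C) = -23/2 (h(C) = (1/2)*(-23) = -23/2)
(1346 + Y) + h(-32) = (1346 + 1785) - 23/2 = 3131 - 23/2 = 6239/2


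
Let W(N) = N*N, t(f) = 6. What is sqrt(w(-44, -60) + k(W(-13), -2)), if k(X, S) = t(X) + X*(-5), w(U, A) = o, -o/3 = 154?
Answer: I*sqrt(1301) ≈ 36.069*I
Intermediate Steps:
W(N) = N**2
o = -462 (o = -3*154 = -462)
w(U, A) = -462
k(X, S) = 6 - 5*X (k(X, S) = 6 + X*(-5) = 6 - 5*X)
sqrt(w(-44, -60) + k(W(-13), -2)) = sqrt(-462 + (6 - 5*(-13)**2)) = sqrt(-462 + (6 - 5*169)) = sqrt(-462 + (6 - 845)) = sqrt(-462 - 839) = sqrt(-1301) = I*sqrt(1301)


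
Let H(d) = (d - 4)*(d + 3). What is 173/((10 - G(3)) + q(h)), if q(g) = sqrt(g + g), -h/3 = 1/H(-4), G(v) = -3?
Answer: 8996/679 - 346*I*sqrt(3)/679 ≈ 13.249 - 0.88261*I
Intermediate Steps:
H(d) = (-4 + d)*(3 + d)
h = -3/8 (h = -3/(-12 + (-4)**2 - 1*(-4)) = -3/(-12 + 16 + 4) = -3/8 ≈ -0.37500)
q(g) = sqrt(2)*sqrt(g) (q(g) = sqrt(2*g) = sqrt(2)*sqrt(g))
173/((10 - G(3)) + q(h)) = 173/((10 - 1*(-3)) + sqrt(2)*sqrt(-3/8)) = 173/((10 + 3) + sqrt(2)*(I*sqrt(6)/4)) = 173/(13 + I*sqrt(3)/2)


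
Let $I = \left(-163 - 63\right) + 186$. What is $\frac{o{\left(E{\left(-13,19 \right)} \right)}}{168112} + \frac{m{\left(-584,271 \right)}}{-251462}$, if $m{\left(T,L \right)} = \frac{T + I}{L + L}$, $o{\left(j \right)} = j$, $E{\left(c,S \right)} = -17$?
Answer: $- \frac{553017245}{5728097155312} \approx -9.6545 \cdot 10^{-5}$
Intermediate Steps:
$I = -40$ ($I = -226 + 186 = -40$)
$m{\left(T,L \right)} = \frac{-40 + T}{2 L}$ ($m{\left(T,L \right)} = \frac{T - 40}{L + L} = \frac{-40 + T}{2 L}$)
$\frac{o{\left(E{\left(-13,19 \right)} \right)}}{168112} + \frac{m{\left(-584,271 \right)}}{-251462} = - \frac{17}{168112} + \frac{\frac{1}{2} \cdot \frac{1}{271} \left(-40 - 584\right)}{-251462} = \left(-17\right) \frac{1}{168112} + \frac{1}{2} \cdot \frac{1}{271} \left(-624\right) \left(- \frac{1}{251462}\right) = - \frac{17}{168112} - - \frac{156}{34073101} = - \frac{17}{168112} + \frac{156}{34073101} = - \frac{553017245}{5728097155312}$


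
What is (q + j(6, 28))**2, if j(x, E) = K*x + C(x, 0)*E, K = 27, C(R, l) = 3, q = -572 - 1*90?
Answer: 173056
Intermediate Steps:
q = -662 (q = -572 - 90 = -662)
j(x, E) = 3*E + 27*x (j(x, E) = 27*x + 3*E = 3*E + 27*x)
(q + j(6, 28))**2 = (-662 + (3*28 + 27*6))**2 = (-662 + (84 + 162))**2 = (-662 + 246)**2 = (-416)**2 = 173056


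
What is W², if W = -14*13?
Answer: 33124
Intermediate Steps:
W = -182
W² = (-182)² = 33124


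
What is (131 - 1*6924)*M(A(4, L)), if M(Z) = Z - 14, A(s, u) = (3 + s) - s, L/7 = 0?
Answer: 74723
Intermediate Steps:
L = 0 (L = 7*0 = 0)
A(s, u) = 3
M(Z) = -14 + Z
(131 - 1*6924)*M(A(4, L)) = (131 - 1*6924)*(-14 + 3) = (131 - 6924)*(-11) = -6793*(-11) = 74723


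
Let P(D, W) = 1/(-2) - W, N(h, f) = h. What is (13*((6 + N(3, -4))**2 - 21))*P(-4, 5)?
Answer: -4290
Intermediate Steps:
P(D, W) = -1/2 - W
(13*((6 + N(3, -4))**2 - 21))*P(-4, 5) = (13*((6 + 3)**2 - 21))*(-1/2 - 1*5) = (13*(9**2 - 21))*(-1/2 - 5) = (13*(81 - 21))*(-11/2) = (13*60)*(-11/2) = 780*(-11/2) = -4290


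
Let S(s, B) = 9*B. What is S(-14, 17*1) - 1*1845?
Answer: -1692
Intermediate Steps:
S(-14, 17*1) - 1*1845 = 9*(17*1) - 1*1845 = 9*17 - 1845 = 153 - 1845 = -1692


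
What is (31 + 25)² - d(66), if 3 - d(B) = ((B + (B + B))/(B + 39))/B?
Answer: 109656/35 ≈ 3133.0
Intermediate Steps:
d(B) = 3 - 3/(39 + B) (d(B) = 3 - (B + (B + B))/(B + 39)/B = 3 - (B + 2*B)/(39 + B)/B = 3 - (3*B)/(39 + B)/B = 3 - 3*B/(39 + B)/B = 3 - 3/(39 + B))
(31 + 25)² - d(66) = (31 + 25)² - 3*(38 + 66)/(39 + 66) = 56² - 3*104/105 = 3136 - 3*104/105 = 3136 - 1*104/35 = 3136 - 104/35 = 109656/35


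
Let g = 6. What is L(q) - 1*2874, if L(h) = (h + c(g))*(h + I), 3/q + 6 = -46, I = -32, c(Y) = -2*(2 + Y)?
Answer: -6379351/2704 ≈ -2359.2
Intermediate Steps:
c(Y) = -4 - 2*Y
q = -3/52 (q = 3/(-6 - 46) = 3/(-52) = 3*(-1/52) = -3/52 ≈ -0.057692)
L(h) = (-32 + h)*(-16 + h) (L(h) = (h + (-4 - 2*6))*(h - 32) = (h + (-4 - 12))*(-32 + h) = (h - 16)*(-32 + h) = (-16 + h)*(-32 + h) = (-32 + h)*(-16 + h))
L(q) - 1*2874 = (512 + (-3/52)² - 48*(-3/52)) - 1*2874 = (512 + 9/2704 + 36/13) - 2874 = 1391945/2704 - 2874 = -6379351/2704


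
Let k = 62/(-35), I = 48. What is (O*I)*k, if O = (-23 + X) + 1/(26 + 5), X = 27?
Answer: -2400/7 ≈ -342.86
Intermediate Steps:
k = -62/35 (k = 62*(-1/35) = -62/35 ≈ -1.7714)
O = 125/31 (O = (-23 + 27) + 1/(26 + 5) = 4 + 1/31 = 125/31 ≈ 4.0323)
(O*I)*k = ((125/31)*48)*(-62/35) = (6000/31)*(-62/35) = -2400/7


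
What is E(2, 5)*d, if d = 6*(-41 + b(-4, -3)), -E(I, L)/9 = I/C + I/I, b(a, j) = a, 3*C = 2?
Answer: 9720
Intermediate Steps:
C = ⅔ (C = (⅓)*2 = ⅔ ≈ 0.66667)
E(I, L) = -9 - 27*I/2 (E(I, L) = -9*(I/(⅔) + I/I) = -9*(I*(3/2) + 1) = -9*(3*I/2 + 1) = -9*(1 + 3*I/2) = -9 - 27*I/2)
d = -270 (d = 6*(-41 - 4) = 6*(-45) = -270)
E(2, 5)*d = (-9 - 27/2*2)*(-270) = (-9 - 27)*(-270) = -36*(-270) = 9720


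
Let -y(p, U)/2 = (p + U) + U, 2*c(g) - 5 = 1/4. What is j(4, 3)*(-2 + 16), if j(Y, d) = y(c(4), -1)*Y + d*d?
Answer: 56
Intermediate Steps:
c(g) = 21/8 (c(g) = 5/2 + (½)/4 = 5/2 + (½)*(¼) = 5/2 + ⅛ = 21/8)
y(p, U) = -4*U - 2*p (y(p, U) = -2*((p + U) + U) = -2*((U + p) + U) = -2*(p + 2*U) = -4*U - 2*p)
j(Y, d) = d² - 5*Y/4 (j(Y, d) = (-4*(-1) - 2*21/8)*Y + d*d = (4 - 21/4)*Y + d² = -5*Y/4 + d² = d² - 5*Y/4)
j(4, 3)*(-2 + 16) = (3² - 5/4*4)*(-2 + 16) = (9 - 5)*14 = 4*14 = 56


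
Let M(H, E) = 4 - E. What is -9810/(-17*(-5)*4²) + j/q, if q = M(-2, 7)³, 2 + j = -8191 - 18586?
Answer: 3615457/3672 ≈ 984.60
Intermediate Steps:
j = -26779 (j = -2 + (-8191 - 18586) = -2 - 26777 = -26779)
q = -27 (q = (4 - 1*7)³ = (4 - 7)³ = (-3)³ = -27)
-9810/(-17*(-5)*4²) + j/q = -9810/(-17*(-5)*4²) - 26779/(-27) = -9810/(85*16) - 26779*(-1/27) = -9810/1360 + 26779/27 = -9810*1/1360 + 26779/27 = -981/136 + 26779/27 = 3615457/3672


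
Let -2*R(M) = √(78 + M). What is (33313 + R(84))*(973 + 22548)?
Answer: 783555073 - 211689*√2/2 ≈ 7.8341e+8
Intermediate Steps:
R(M) = -√(78 + M)/2
(33313 + R(84))*(973 + 22548) = (33313 - √(78 + 84)/2)*(973 + 22548) = (33313 - 9*√2/2)*23521 = 783555073 - 211689*√2/2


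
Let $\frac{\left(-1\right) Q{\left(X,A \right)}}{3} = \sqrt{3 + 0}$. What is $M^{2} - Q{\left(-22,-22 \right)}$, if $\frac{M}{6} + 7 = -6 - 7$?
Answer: $14400 + 3 \sqrt{3} \approx 14405.0$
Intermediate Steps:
$Q{\left(X,A \right)} = - 3 \sqrt{3}$ ($Q{\left(X,A \right)} = - 3 \sqrt{3 + 0} = - 3 \sqrt{3}$)
$M = -120$ ($M = -42 + 6 \left(-6 - 7\right) = -42 + 6 \left(-13\right) = -42 - 78 = -120$)
$M^{2} - Q{\left(-22,-22 \right)} = \left(-120\right)^{2} - - 3 \sqrt{3} = 14400 + 3 \sqrt{3}$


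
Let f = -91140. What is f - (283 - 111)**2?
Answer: -120724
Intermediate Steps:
f - (283 - 111)**2 = -91140 - (283 - 111)**2 = -91140 - 1*172**2 = -91140 - 1*29584 = -91140 - 29584 = -120724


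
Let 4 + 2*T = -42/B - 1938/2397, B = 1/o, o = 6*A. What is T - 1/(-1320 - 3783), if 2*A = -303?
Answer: 4577748257/239841 ≈ 19087.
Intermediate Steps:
A = -303/2 (A = (½)*(-303) = -303/2 ≈ -151.50)
o = -909 (o = 6*(-303/2) = -909)
B = -1/909 (B = 1/(-909) = -1/909 ≈ -0.0011001)
T = 897070/47 (T = -2 + (-42/(-1/909) - 1938/2397)/2 = -2 + (-42*(-909) - 1938*1/2397)/2 = -2 + (38178 - 38/47)/2 = -2 + (½)*(1794328/47) = -2 + 897164/47 = 897070/47 ≈ 19087.)
T - 1/(-1320 - 3783) = 897070/47 - 1/(-1320 - 3783) = 897070/47 - 1/(-5103) = 897070/47 - 1*(-1/5103) = 897070/47 + 1/5103 = 4577748257/239841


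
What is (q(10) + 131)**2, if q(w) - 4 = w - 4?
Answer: 19881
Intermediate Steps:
q(w) = w (q(w) = 4 + (w - 4) = 4 + (-4 + w) = w)
(q(10) + 131)**2 = (10 + 131)**2 = 141**2 = 19881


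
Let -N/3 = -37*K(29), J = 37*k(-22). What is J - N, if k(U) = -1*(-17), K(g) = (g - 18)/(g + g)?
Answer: 35261/58 ≈ 607.95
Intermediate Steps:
K(g) = (-18 + g)/(2*g) (K(g) = (-18 + g)/((2*g)) = (-18 + g)*(1/(2*g)) = (-18 + g)/(2*g))
k(U) = 17
J = 629 (J = 37*17 = 629)
N = 1221/58 (N = -(-111)*(1/2)*(-18 + 29)/29 = -(-111)*(1/2)*(1/29)*11 = -(-111)*11/58 = -3*(-407/58) = 1221/58 ≈ 21.052)
J - N = 629 - 1*1221/58 = 629 - 1221/58 = 35261/58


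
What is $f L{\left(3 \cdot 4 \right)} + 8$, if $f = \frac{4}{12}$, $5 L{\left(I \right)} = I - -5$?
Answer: $\frac{137}{15} \approx 9.1333$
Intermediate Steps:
$L{\left(I \right)} = 1 + \frac{I}{5}$ ($L{\left(I \right)} = \frac{I - -5}{5} = \frac{I + 5}{5} = \frac{5 + I}{5} = 1 + \frac{I}{5}$)
$f = \frac{1}{3}$ ($f = 4 \cdot \frac{1}{12} = \frac{1}{3} \approx 0.33333$)
$f L{\left(3 \cdot 4 \right)} + 8 = \frac{1 + \frac{3 \cdot 4}{5}}{3} + 8 = \frac{1 + \frac{1}{5} \cdot 12}{3} + 8 = \frac{1 + \frac{12}{5}}{3} + 8 = \frac{1}{3} \cdot \frac{17}{5} + 8 = \frac{17}{15} + 8 = \frac{137}{15}$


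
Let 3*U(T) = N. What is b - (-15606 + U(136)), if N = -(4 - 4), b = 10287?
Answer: 25893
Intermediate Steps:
N = 0 (N = -1*0 = 0)
U(T) = 0 (U(T) = (1/3)*0 = 0)
b - (-15606 + U(136)) = 10287 - (-15606 + 0) = 10287 - 1*(-15606) = 10287 + 15606 = 25893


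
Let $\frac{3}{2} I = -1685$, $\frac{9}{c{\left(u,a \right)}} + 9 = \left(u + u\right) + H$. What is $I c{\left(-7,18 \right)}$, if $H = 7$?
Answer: $\frac{5055}{8} \approx 631.88$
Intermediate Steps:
$c{\left(u,a \right)} = \frac{9}{-2 + 2 u}$ ($c{\left(u,a \right)} = \frac{9}{-9 + \left(\left(u + u\right) + 7\right)} = \frac{9}{-9 + \left(2 u + 7\right)} = \frac{9}{-9 + \left(7 + 2 u\right)} = \frac{9}{-2 + 2 u}$)
$I = - \frac{3370}{3}$ ($I = \frac{2}{3} \left(-1685\right) = - \frac{3370}{3} \approx -1123.3$)
$I c{\left(-7,18 \right)} = - \frac{3370 \frac{9}{2 \left(-1 - 7\right)}}{3} = - \frac{3370 \frac{9}{2 \left(-8\right)}}{3} = - \frac{3370 \cdot \frac{9}{2} \left(- \frac{1}{8}\right)}{3} = \left(- \frac{3370}{3}\right) \left(- \frac{9}{16}\right) = \frac{5055}{8}$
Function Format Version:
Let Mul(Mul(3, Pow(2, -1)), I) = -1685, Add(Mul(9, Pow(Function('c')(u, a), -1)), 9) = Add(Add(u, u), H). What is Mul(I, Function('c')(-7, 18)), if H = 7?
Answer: Rational(5055, 8) ≈ 631.88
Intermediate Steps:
Function('c')(u, a) = Mul(9, Pow(Add(-2, Mul(2, u)), -1)) (Function('c')(u, a) = Mul(9, Pow(Add(-9, Add(Add(u, u), 7)), -1)) = Mul(9, Pow(Add(-9, Add(Mul(2, u), 7)), -1)) = Mul(9, Pow(Add(-9, Add(7, Mul(2, u))), -1)) = Mul(9, Pow(Add(-2, Mul(2, u)), -1)))
I = Rational(-3370, 3) (I = Mul(Rational(2, 3), -1685) = Rational(-3370, 3) ≈ -1123.3)
Mul(I, Function('c')(-7, 18)) = Mul(Rational(-3370, 3), Mul(Rational(9, 2), Pow(Add(-1, -7), -1))) = Mul(Rational(-3370, 3), Mul(Rational(9, 2), Pow(-8, -1))) = Mul(Rational(-3370, 3), Mul(Rational(9, 2), Rational(-1, 8))) = Mul(Rational(-3370, 3), Rational(-9, 16)) = Rational(5055, 8)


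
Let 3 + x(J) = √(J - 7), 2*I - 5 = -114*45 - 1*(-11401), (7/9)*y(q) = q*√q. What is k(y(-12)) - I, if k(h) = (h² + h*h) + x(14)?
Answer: -433845/49 + √7 ≈ -8851.3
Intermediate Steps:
y(q) = 9*q^(3/2)/7 (y(q) = 9*(q*√q)/7 = 9*q^(3/2)/7)
I = 3138 (I = 5/2 + (-114*45 - 1*(-11401))/2 = 5/2 + (-5130 + 11401)/2 = 5/2 + (½)*6271 = 5/2 + 6271/2 = 3138)
x(J) = -3 + √(-7 + J) (x(J) = -3 + √(J - 7) = -3 + √(-7 + J))
k(h) = -3 + √7 + 2*h² (k(h) = (h² + h*h) + (-3 + √(-7 + 14)) = (h² + h²) + (-3 + √7) = 2*h² + (-3 + √7) = -3 + √7 + 2*h²)
k(y(-12)) - I = (-3 + √7 + 2*(9*(-12)^(3/2)/7)²) - 1*3138 = (-3 + √7 + 2*(9*(-24*I*√3)/7)²) - 3138 = (-3 + √7 + 2*(-216*I*√3/7)²) - 3138 = (-3 + √7 + 2*(-139968/49)) - 3138 = (-3 + √7 - 279936/49) - 3138 = (-280083/49 + √7) - 3138 = -433845/49 + √7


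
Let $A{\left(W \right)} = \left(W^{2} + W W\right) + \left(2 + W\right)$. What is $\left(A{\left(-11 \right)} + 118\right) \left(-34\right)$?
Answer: $-11934$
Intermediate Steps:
$A{\left(W \right)} = 2 + W + 2 W^{2}$ ($A{\left(W \right)} = \left(W^{2} + W^{2}\right) + \left(2 + W\right) = 2 W^{2} + \left(2 + W\right) = 2 + W + 2 W^{2}$)
$\left(A{\left(-11 \right)} + 118\right) \left(-34\right) = \left(\left(2 - 11 + 2 \left(-11\right)^{2}\right) + 118\right) \left(-34\right) = \left(\left(2 - 11 + 2 \cdot 121\right) + 118\right) \left(-34\right) = \left(\left(2 - 11 + 242\right) + 118\right) \left(-34\right) = \left(233 + 118\right) \left(-34\right) = 351 \left(-34\right) = -11934$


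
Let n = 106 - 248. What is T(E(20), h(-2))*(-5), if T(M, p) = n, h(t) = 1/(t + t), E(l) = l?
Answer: 710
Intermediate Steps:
h(t) = 1/(2*t)
n = -142
T(M, p) = -142
T(E(20), h(-2))*(-5) = -142*(-5) = 710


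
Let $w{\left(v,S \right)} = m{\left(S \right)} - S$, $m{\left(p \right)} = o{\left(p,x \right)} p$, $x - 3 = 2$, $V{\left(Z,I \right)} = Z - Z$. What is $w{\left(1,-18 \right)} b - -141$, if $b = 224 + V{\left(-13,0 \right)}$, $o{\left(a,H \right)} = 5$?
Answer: $-15987$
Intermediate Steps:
$V{\left(Z,I \right)} = 0$
$x = 5$ ($x = 3 + 2 = 5$)
$m{\left(p \right)} = 5 p$
$b = 224$ ($b = 224 + 0 = 224$)
$w{\left(v,S \right)} = 4 S$ ($w{\left(v,S \right)} = 5 S - S = 4 S$)
$w{\left(1,-18 \right)} b - -141 = 4 \left(-18\right) 224 - -141 = \left(-72\right) 224 + \left(-8 + 149\right) = -16128 + 141 = -15987$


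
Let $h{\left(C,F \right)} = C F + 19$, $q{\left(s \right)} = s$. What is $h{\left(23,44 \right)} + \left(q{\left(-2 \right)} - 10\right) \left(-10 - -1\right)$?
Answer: $1139$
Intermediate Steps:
$h{\left(C,F \right)} = 19 + C F$
$h{\left(23,44 \right)} + \left(q{\left(-2 \right)} - 10\right) \left(-10 - -1\right) = \left(19 + 23 \cdot 44\right) + \left(-2 - 10\right) \left(-10 - -1\right) = \left(19 + 1012\right) - 12 \left(-10 + 1\right) = 1031 - -108 = 1031 + 108 = 1139$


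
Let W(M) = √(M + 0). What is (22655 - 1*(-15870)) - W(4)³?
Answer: 38517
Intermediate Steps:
W(M) = √M
(22655 - 1*(-15870)) - W(4)³ = (22655 - 1*(-15870)) - (√4)³ = (22655 + 15870) - 1*2³ = 38525 - 1*8 = 38525 - 8 = 38517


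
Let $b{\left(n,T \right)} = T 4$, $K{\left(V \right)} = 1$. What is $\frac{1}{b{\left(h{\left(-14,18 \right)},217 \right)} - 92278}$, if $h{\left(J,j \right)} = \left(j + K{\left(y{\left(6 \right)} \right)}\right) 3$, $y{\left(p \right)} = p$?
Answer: $- \frac{1}{91410} \approx -1.094 \cdot 10^{-5}$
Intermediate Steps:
$h{\left(J,j \right)} = 3 + 3 j$ ($h{\left(J,j \right)} = \left(j + 1\right) 3 = \left(1 + j\right) 3 = 3 + 3 j$)
$b{\left(n,T \right)} = 4 T$
$\frac{1}{b{\left(h{\left(-14,18 \right)},217 \right)} - 92278} = \frac{1}{4 \cdot 217 - 92278} = \frac{1}{868 - 92278} = \frac{1}{-91410} = - \frac{1}{91410}$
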